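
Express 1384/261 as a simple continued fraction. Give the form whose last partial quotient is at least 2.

1384 = 5·261 + 79
261 = 3·79 + 24
79 = 3·24 + 7
24 = 3·7 + 3
7 = 2·3 + 1
3 = 3·1 + 0  (stop)
So 1384/261 = [5; 3, 3, 3, 2, 3].

[5; 3, 3, 3, 2, 3]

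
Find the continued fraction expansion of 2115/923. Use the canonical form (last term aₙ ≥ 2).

[2; 3, 2, 3, 7, 2, 2]

2115 = 2*923 + 269
923 = 3*269 + 116
269 = 2*116 + 37
116 = 3*37 + 5
37 = 7*5 + 2
5 = 2*2 + 1
2 = 2*1 + 0  (stop)
So 2115/923 = [2; 3, 2, 3, 7, 2, 2].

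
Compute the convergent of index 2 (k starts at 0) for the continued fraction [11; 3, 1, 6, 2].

45/4

Using pₖ = aₖpₖ₋₁ + pₖ₋₂, qₖ = aₖqₖ₋₁ + qₖ₋₂ (with p₋₁=1, p₋₂=0, q₋₁=0, q₋₂=1):
  k=0: a=11, p=11, q=1
  k=1: a=3, p=34, q=3
  k=2: a=1, p=45, q=4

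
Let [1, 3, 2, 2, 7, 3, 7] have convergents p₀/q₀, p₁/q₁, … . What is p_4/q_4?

Using pₖ = aₖpₖ₋₁ + pₖ₋₂, qₖ = aₖqₖ₋₁ + qₖ₋₂ (with p₋₁=1, p₋₂=0, q₋₁=0, q₋₂=1):
  k=0: a=1, p=1, q=1
  k=1: a=3, p=4, q=3
  k=2: a=2, p=9, q=7
  k=3: a=2, p=22, q=17
  k=4: a=7, p=163, q=126

163/126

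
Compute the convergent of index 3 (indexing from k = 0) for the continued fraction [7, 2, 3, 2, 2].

Using pₖ = aₖpₖ₋₁ + pₖ₋₂, qₖ = aₖqₖ₋₁ + qₖ₋₂ (with p₋₁=1, p₋₂=0, q₋₁=0, q₋₂=1):
  k=0: a=7, p=7, q=1
  k=1: a=2, p=15, q=2
  k=2: a=3, p=52, q=7
  k=3: a=2, p=119, q=16

119/16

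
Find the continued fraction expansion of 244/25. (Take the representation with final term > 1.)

244 = 9×25 + 19
25 = 1×19 + 6
19 = 3×6 + 1
6 = 6×1 + 0  (stop)
So 244/25 = [9; 1, 3, 6].

[9; 1, 3, 6]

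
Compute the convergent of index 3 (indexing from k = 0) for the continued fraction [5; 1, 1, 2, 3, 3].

28/5

Using pₖ = aₖpₖ₋₁ + pₖ₋₂, qₖ = aₖqₖ₋₁ + qₖ₋₂ (with p₋₁=1, p₋₂=0, q₋₁=0, q₋₂=1):
  k=0: a=5, p=5, q=1
  k=1: a=1, p=6, q=1
  k=2: a=1, p=11, q=2
  k=3: a=2, p=28, q=5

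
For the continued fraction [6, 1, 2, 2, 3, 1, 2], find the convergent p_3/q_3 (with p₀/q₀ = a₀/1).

Using pₖ = aₖpₖ₋₁ + pₖ₋₂, qₖ = aₖqₖ₋₁ + qₖ₋₂ (with p₋₁=1, p₋₂=0, q₋₁=0, q₋₂=1):
  k=0: a=6, p=6, q=1
  k=1: a=1, p=7, q=1
  k=2: a=2, p=20, q=3
  k=3: a=2, p=47, q=7

47/7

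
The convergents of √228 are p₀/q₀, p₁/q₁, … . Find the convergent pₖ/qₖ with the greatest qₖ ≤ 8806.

√228 = [15; 10, 30, …] (period length 2).
Convergents:
  p_0/q_0 = 15/1
  p_1/q_1 = 151/10
  p_2/q_2 = 4545/301
  p_3/q_3 = 45601/3020
  p_4/q_4 = 1372575/90901
q_3 = 3020 ≤ 8806 < 90901 = q_4, so the answer is 45601/3020.

45601/3020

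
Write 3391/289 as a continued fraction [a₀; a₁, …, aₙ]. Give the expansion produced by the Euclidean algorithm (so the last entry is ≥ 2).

3391 = 11*289 + 212
289 = 1*212 + 77
212 = 2*77 + 58
77 = 1*58 + 19
58 = 3*19 + 1
19 = 19*1 + 0  (stop)
So 3391/289 = [11; 1, 2, 1, 3, 19].

[11; 1, 2, 1, 3, 19]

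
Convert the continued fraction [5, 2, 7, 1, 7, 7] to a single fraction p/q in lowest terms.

Using pₖ = aₖpₖ₋₁ + pₖ₋₂ and qₖ = aₖqₖ₋₁ + qₖ₋₂:
  k=0: a=5, p=5, q=1
  k=1: a=2, p=11, q=2
  k=2: a=7, p=82, q=15
  k=3: a=1, p=93, q=17
  k=4: a=7, p=733, q=134
  k=5: a=7, p=5224, q=955

5224/955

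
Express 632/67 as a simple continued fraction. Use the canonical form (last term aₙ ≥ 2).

632 = 9·67 + 29
67 = 2·29 + 9
29 = 3·9 + 2
9 = 4·2 + 1
2 = 2·1 + 0  (stop)
So 632/67 = [9; 2, 3, 4, 2].

[9; 2, 3, 4, 2]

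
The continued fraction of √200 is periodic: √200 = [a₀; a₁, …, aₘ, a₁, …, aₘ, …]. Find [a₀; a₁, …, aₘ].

a₀ = ⌊√200⌋ = 14.
With m₀=0, d₀=1 and mₖ₊₁ = dₖaₖ − mₖ, dₖ₊₁ = (n − mₖ₊₁²)/dₖ, aₖ₊₁ = ⌊(a₀+mₖ₊₁)/dₖ₊₁⌋:
  k=1: m=14, d=4, a=7
  k=2: m=14, d=1, a=28
d=1 and a=2a₀=28 at k=2, so the next step gives (m, d) = (14, 4) again — its k=1 value — and the period has length 2.

[14; 7, 28]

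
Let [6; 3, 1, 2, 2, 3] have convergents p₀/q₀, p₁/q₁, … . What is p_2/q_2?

Using pₖ = aₖpₖ₋₁ + pₖ₋₂, qₖ = aₖqₖ₋₁ + qₖ₋₂ (with p₋₁=1, p₋₂=0, q₋₁=0, q₋₂=1):
  k=0: a=6, p=6, q=1
  k=1: a=3, p=19, q=3
  k=2: a=1, p=25, q=4

25/4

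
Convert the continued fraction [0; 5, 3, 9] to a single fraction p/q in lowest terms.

28/149

Using pₖ = aₖpₖ₋₁ + pₖ₋₂ and qₖ = aₖqₖ₋₁ + qₖ₋₂:
  k=0: a=0, p=0, q=1
  k=1: a=5, p=1, q=5
  k=2: a=3, p=3, q=16
  k=3: a=9, p=28, q=149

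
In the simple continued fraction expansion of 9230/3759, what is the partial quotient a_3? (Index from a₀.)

9230 = 2·3759 + 1712   →  a_0 = 2
3759 = 2·1712 + 335   →  a_1 = 2
1712 = 5·335 + 37   →  a_2 = 5
335 = 9·37 + 2   →  a_3 = 9

9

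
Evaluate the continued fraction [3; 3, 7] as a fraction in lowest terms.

Using pₖ = aₖpₖ₋₁ + pₖ₋₂ and qₖ = aₖqₖ₋₁ + qₖ₋₂:
  k=0: a=3, p=3, q=1
  k=1: a=3, p=10, q=3
  k=2: a=7, p=73, q=22

73/22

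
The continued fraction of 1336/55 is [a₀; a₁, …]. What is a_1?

3

1336 = 24·55 + 16   →  a_0 = 24
55 = 3·16 + 7   →  a_1 = 3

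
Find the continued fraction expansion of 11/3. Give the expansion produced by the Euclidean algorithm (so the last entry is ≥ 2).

11 = 3*3 + 2
3 = 1*2 + 1
2 = 2*1 + 0  (stop)
So 11/3 = [3; 1, 2].

[3; 1, 2]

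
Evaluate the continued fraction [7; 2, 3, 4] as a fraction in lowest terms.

Using pₖ = aₖpₖ₋₁ + pₖ₋₂ and qₖ = aₖqₖ₋₁ + qₖ₋₂:
  k=0: a=7, p=7, q=1
  k=1: a=2, p=15, q=2
  k=2: a=3, p=52, q=7
  k=3: a=4, p=223, q=30

223/30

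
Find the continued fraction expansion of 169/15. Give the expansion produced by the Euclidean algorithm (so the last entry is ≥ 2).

[11; 3, 1, 3]

169 = 11*15 + 4
15 = 3*4 + 3
4 = 1*3 + 1
3 = 3*1 + 0  (stop)
So 169/15 = [11; 3, 1, 3].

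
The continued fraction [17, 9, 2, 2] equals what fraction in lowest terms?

Fold from the inside: start with 2/1.
  2 + 1/2 = 5/2
  9 + 2/5 = 47/5
  17 + 5/47 = 804/47

804/47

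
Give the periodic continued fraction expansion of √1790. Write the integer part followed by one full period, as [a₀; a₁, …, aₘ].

[42; 3, 4, 8, 4, 3, 84]

a₀ = ⌊√1790⌋ = 42.
With m₀=0, d₀=1 and mₖ₊₁ = dₖaₖ − mₖ, dₖ₊₁ = (n − mₖ₊₁²)/dₖ, aₖ₊₁ = ⌊(a₀+mₖ₊₁)/dₖ₊₁⌋:
  k=1: m=42, d=26, a=3
  k=2: m=36, d=19, a=4
  k=3: m=40, d=10, a=8
  k=4: m=40, d=19, a=4
  k=5: m=36, d=26, a=3
  k=6: m=42, d=1, a=84
d=1 and a=2a₀=84 at k=6, so the next step gives (m, d) = (42, 26) again — its k=1 value — and the period has length 6.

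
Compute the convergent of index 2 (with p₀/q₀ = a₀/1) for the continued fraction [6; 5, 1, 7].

37/6

Using pₖ = aₖpₖ₋₁ + pₖ₋₂, qₖ = aₖqₖ₋₁ + qₖ₋₂ (with p₋₁=1, p₋₂=0, q₋₁=0, q₋₂=1):
  k=0: a=6, p=6, q=1
  k=1: a=5, p=31, q=5
  k=2: a=1, p=37, q=6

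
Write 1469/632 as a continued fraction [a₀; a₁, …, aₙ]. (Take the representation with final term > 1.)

1469 = 2*632 + 205
632 = 3*205 + 17
205 = 12*17 + 1
17 = 17*1 + 0  (stop)
So 1469/632 = [2; 3, 12, 17].

[2; 3, 12, 17]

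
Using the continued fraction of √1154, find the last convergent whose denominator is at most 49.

√1154 = [33; 1, 32, 1, 66, …] (period length 4).
Convergents:
  p_0/q_0 = 33/1
  p_1/q_1 = 34/1
  p_2/q_2 = 1121/33
  p_3/q_3 = 1155/34
  p_4/q_4 = 77351/2277
q_3 = 34 ≤ 49 < 2277 = q_4, so the answer is 1155/34.

1155/34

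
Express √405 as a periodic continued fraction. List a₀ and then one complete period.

[20; 8, 40]

a₀ = ⌊√405⌋ = 20.
With m₀=0, d₀=1 and mₖ₊₁ = dₖaₖ − mₖ, dₖ₊₁ = (n − mₖ₊₁²)/dₖ, aₖ₊₁ = ⌊(a₀+mₖ₊₁)/dₖ₊₁⌋:
  k=1: m=20, d=5, a=8
  k=2: m=20, d=1, a=40
d=1 and a=2a₀=40 at k=2, so the next step gives (m, d) = (20, 5) again — its k=1 value — and the period has length 2.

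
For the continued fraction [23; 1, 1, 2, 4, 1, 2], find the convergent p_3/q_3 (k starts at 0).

Using pₖ = aₖpₖ₋₁ + pₖ₋₂, qₖ = aₖqₖ₋₁ + qₖ₋₂ (with p₋₁=1, p₋₂=0, q₋₁=0, q₋₂=1):
  k=0: a=23, p=23, q=1
  k=1: a=1, p=24, q=1
  k=2: a=1, p=47, q=2
  k=3: a=2, p=118, q=5

118/5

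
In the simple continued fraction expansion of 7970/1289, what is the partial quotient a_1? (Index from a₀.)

5

7970 = 6·1289 + 236   →  a_0 = 6
1289 = 5·236 + 109   →  a_1 = 5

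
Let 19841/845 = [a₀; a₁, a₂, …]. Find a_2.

19841 = 23·845 + 406   →  a_0 = 23
845 = 2·406 + 33   →  a_1 = 2
406 = 12·33 + 10   →  a_2 = 12

12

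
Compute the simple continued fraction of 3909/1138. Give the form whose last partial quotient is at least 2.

[3; 2, 3, 2, 1, 9, 5]

3909 = 3·1138 + 495
1138 = 2·495 + 148
495 = 3·148 + 51
148 = 2·51 + 46
51 = 1·46 + 5
46 = 9·5 + 1
5 = 5·1 + 0  (stop)
So 3909/1138 = [3; 2, 3, 2, 1, 9, 5].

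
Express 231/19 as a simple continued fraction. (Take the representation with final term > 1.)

231 = 12*19 + 3
19 = 6*3 + 1
3 = 3*1 + 0  (stop)
So 231/19 = [12; 6, 3].

[12; 6, 3]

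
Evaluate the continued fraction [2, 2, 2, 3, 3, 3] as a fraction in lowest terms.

Using pₖ = aₖpₖ₋₁ + pₖ₋₂ and qₖ = aₖqₖ₋₁ + qₖ₋₂:
  k=0: a=2, p=2, q=1
  k=1: a=2, p=5, q=2
  k=2: a=2, p=12, q=5
  k=3: a=3, p=41, q=17
  k=4: a=3, p=135, q=56
  k=5: a=3, p=446, q=185

446/185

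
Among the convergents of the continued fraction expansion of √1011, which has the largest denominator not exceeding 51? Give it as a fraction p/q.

√1011 = [31; 1, 3, 1, 9, 1, 3, 1, 62, …] (period length 8).
Convergents:
  p_0/q_0 = 31/1
  p_1/q_1 = 32/1
  p_2/q_2 = 127/4
  p_3/q_3 = 159/5
  p_4/q_4 = 1558/49
  p_5/q_5 = 1717/54
q_4 = 49 ≤ 51 < 54 = q_5, so the answer is 1558/49.

1558/49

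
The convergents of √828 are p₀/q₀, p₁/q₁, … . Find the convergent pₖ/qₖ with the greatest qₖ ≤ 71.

1151/40

√828 = [28; 1, 3, 2, 3, 1, 56, …] (period length 6).
Convergents:
  p_0/q_0 = 28/1
  p_1/q_1 = 29/1
  p_2/q_2 = 115/4
  p_3/q_3 = 259/9
  p_4/q_4 = 892/31
  p_5/q_5 = 1151/40
  p_6/q_6 = 65348/2271
q_5 = 40 ≤ 71 < 2271 = q_6, so the answer is 1151/40.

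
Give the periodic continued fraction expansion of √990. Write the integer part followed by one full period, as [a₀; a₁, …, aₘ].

[31; 2, 6, 2, 62]

a₀ = ⌊√990⌋ = 31.
With m₀=0, d₀=1 and mₖ₊₁ = dₖaₖ − mₖ, dₖ₊₁ = (n − mₖ₊₁²)/dₖ, aₖ₊₁ = ⌊(a₀+mₖ₊₁)/dₖ₊₁⌋:
  k=1: m=31, d=29, a=2
  k=2: m=27, d=9, a=6
  k=3: m=27, d=29, a=2
  k=4: m=31, d=1, a=62
d=1 and a=2a₀=62 at k=4, so the next step gives (m, d) = (31, 29) again — its k=1 value — and the period has length 4.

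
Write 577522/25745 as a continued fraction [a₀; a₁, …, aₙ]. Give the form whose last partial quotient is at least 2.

577522 = 22·25745 + 11132
25745 = 2·11132 + 3481
11132 = 3·3481 + 689
3481 = 5·689 + 36
689 = 19·36 + 5
36 = 7·5 + 1
5 = 5·1 + 0  (stop)
So 577522/25745 = [22; 2, 3, 5, 19, 7, 5].

[22; 2, 3, 5, 19, 7, 5]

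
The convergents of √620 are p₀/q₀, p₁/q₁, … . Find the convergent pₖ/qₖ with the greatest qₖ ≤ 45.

√620 = [24; 1, 8, 1, 48, …] (period length 4).
Convergents:
  p_0/q_0 = 24/1
  p_1/q_1 = 25/1
  p_2/q_2 = 224/9
  p_3/q_3 = 249/10
  p_4/q_4 = 12176/489
q_3 = 10 ≤ 45 < 489 = q_4, so the answer is 249/10.

249/10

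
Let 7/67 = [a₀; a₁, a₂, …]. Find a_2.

1

7 = 0·67 + 7   →  a_0 = 0
67 = 9·7 + 4   →  a_1 = 9
7 = 1·4 + 3   →  a_2 = 1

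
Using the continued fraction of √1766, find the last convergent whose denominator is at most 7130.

148302/3529

√1766 = [42; 42, 84, …] (period length 2).
Convergents:
  p_0/q_0 = 42/1
  p_1/q_1 = 1765/42
  p_2/q_2 = 148302/3529
  p_3/q_3 = 6230449/148260
q_2 = 3529 ≤ 7130 < 148260 = q_3, so the answer is 148302/3529.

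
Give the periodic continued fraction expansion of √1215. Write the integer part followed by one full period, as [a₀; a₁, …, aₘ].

[34; 1, 5, 1, 68]

a₀ = ⌊√1215⌋ = 34.
With m₀=0, d₀=1 and mₖ₊₁ = dₖaₖ − mₖ, dₖ₊₁ = (n − mₖ₊₁²)/dₖ, aₖ₊₁ = ⌊(a₀+mₖ₊₁)/dₖ₊₁⌋:
  k=1: m=34, d=59, a=1
  k=2: m=25, d=10, a=5
  k=3: m=25, d=59, a=1
  k=4: m=34, d=1, a=68
d=1 and a=2a₀=68 at k=4, so the next step gives (m, d) = (34, 59) again — its k=1 value — and the period has length 4.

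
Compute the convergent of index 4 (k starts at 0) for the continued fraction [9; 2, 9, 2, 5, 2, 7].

Using pₖ = aₖpₖ₋₁ + pₖ₋₂, qₖ = aₖqₖ₋₁ + qₖ₋₂ (with p₋₁=1, p₋₂=0, q₋₁=0, q₋₂=1):
  k=0: a=9, p=9, q=1
  k=1: a=2, p=19, q=2
  k=2: a=9, p=180, q=19
  k=3: a=2, p=379, q=40
  k=4: a=5, p=2075, q=219

2075/219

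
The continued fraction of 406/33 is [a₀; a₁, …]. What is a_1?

3

406 = 12·33 + 10   →  a_0 = 12
33 = 3·10 + 3   →  a_1 = 3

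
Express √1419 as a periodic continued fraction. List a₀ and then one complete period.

[37; 1, 2, 37, 2, 1, 74]

a₀ = ⌊√1419⌋ = 37.
With m₀=0, d₀=1 and mₖ₊₁ = dₖaₖ − mₖ, dₖ₊₁ = (n − mₖ₊₁²)/dₖ, aₖ₊₁ = ⌊(a₀+mₖ₊₁)/dₖ₊₁⌋:
  k=1: m=37, d=50, a=1
  k=2: m=13, d=25, a=2
  k=3: m=37, d=2, a=37
  k=4: m=37, d=25, a=2
  k=5: m=13, d=50, a=1
  k=6: m=37, d=1, a=74
d=1 and a=2a₀=74 at k=6, so the next step gives (m, d) = (37, 50) again — its k=1 value — and the period has length 6.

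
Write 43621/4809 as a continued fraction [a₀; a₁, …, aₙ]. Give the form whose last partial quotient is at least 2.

43621 = 9*4809 + 340
4809 = 14*340 + 49
340 = 6*49 + 46
49 = 1*46 + 3
46 = 15*3 + 1
3 = 3*1 + 0  (stop)
So 43621/4809 = [9; 14, 6, 1, 15, 3].

[9; 14, 6, 1, 15, 3]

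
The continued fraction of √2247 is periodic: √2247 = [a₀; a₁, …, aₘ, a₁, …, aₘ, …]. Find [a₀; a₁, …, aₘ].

[47; 2, 2, 15, 2, 2, 94]

a₀ = ⌊√2247⌋ = 47.
With m₀=0, d₀=1 and mₖ₊₁ = dₖaₖ − mₖ, dₖ₊₁ = (n − mₖ₊₁²)/dₖ, aₖ₊₁ = ⌊(a₀+mₖ₊₁)/dₖ₊₁⌋:
  k=1: m=47, d=38, a=2
  k=2: m=29, d=37, a=2
  k=3: m=45, d=6, a=15
  k=4: m=45, d=37, a=2
  k=5: m=29, d=38, a=2
  k=6: m=47, d=1, a=94
d=1 and a=2a₀=94 at k=6, so the next step gives (m, d) = (47, 38) again — its k=1 value — and the period has length 6.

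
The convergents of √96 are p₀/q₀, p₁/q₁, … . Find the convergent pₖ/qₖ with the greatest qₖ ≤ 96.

921/94

√96 = [9; 1, 3, 1, 18, …] (period length 4).
Convergents:
  p_0/q_0 = 9/1
  p_1/q_1 = 10/1
  p_2/q_2 = 39/4
  p_3/q_3 = 49/5
  p_4/q_4 = 921/94
  p_5/q_5 = 970/99
q_4 = 94 ≤ 96 < 99 = q_5, so the answer is 921/94.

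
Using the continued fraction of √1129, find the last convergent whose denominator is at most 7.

√1129 = [33; 1, 1, 1, 1, 66, …] (period length 5).
Convergents:
  p_0/q_0 = 33/1
  p_1/q_1 = 34/1
  p_2/q_2 = 67/2
  p_3/q_3 = 101/3
  p_4/q_4 = 168/5
  p_5/q_5 = 11189/333
q_4 = 5 ≤ 7 < 333 = q_5, so the answer is 168/5.

168/5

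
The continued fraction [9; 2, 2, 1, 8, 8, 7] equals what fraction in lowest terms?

Fold from the inside: start with 7/1.
  8 + 1/7 = 57/7
  8 + 7/57 = 463/57
  1 + 57/463 = 520/463
  2 + 463/520 = 1503/520
  2 + 520/1503 = 3526/1503
  9 + 1503/3526 = 33237/3526

33237/3526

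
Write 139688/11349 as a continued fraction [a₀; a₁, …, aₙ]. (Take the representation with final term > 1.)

[12; 3, 4, 8, 6, 8, 2]

139688 = 12×11349 + 3500
11349 = 3×3500 + 849
3500 = 4×849 + 104
849 = 8×104 + 17
104 = 6×17 + 2
17 = 8×2 + 1
2 = 2×1 + 0  (stop)
So 139688/11349 = [12; 3, 4, 8, 6, 8, 2].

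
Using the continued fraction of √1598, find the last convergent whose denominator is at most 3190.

√1598 = [39; 1, 38, 1, 78, …] (period length 4).
Convergents:
  p_0/q_0 = 39/1
  p_1/q_1 = 40/1
  p_2/q_2 = 1559/39
  p_3/q_3 = 1599/40
  p_4/q_4 = 126281/3159
  p_5/q_5 = 127880/3199
q_4 = 3159 ≤ 3190 < 3199 = q_5, so the answer is 126281/3159.

126281/3159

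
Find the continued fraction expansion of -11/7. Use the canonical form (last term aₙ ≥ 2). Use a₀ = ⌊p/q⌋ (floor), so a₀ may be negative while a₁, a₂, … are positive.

-11 = -2*7 + 3
7 = 2*3 + 1
3 = 3*1 + 0  (stop)
So -11/7 = [-2; 2, 3].

[-2; 2, 3]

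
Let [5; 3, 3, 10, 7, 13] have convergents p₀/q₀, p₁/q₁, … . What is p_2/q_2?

53/10

Using pₖ = aₖpₖ₋₁ + pₖ₋₂, qₖ = aₖqₖ₋₁ + qₖ₋₂ (with p₋₁=1, p₋₂=0, q₋₁=0, q₋₂=1):
  k=0: a=5, p=5, q=1
  k=1: a=3, p=16, q=3
  k=2: a=3, p=53, q=10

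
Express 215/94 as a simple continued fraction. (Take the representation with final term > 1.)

215 = 2×94 + 27
94 = 3×27 + 13
27 = 2×13 + 1
13 = 13×1 + 0  (stop)
So 215/94 = [2; 3, 2, 13].

[2; 3, 2, 13]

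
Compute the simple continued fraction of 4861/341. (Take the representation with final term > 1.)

[14; 3, 1, 11, 2, 3]

4861 = 14×341 + 87
341 = 3×87 + 80
87 = 1×80 + 7
80 = 11×7 + 3
7 = 2×3 + 1
3 = 3×1 + 0  (stop)
So 4861/341 = [14; 3, 1, 11, 2, 3].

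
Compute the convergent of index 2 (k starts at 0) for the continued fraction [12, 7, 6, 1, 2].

Using pₖ = aₖpₖ₋₁ + pₖ₋₂, qₖ = aₖqₖ₋₁ + qₖ₋₂ (with p₋₁=1, p₋₂=0, q₋₁=0, q₋₂=1):
  k=0: a=12, p=12, q=1
  k=1: a=7, p=85, q=7
  k=2: a=6, p=522, q=43

522/43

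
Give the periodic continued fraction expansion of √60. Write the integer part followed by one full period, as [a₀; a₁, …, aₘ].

[7; 1, 2, 1, 14]

a₀ = ⌊√60⌋ = 7.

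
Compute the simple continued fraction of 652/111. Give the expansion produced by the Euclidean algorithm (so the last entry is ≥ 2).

[5; 1, 6, 1, 13]

652 = 5·111 + 97
111 = 1·97 + 14
97 = 6·14 + 13
14 = 1·13 + 1
13 = 13·1 + 0  (stop)
So 652/111 = [5; 1, 6, 1, 13].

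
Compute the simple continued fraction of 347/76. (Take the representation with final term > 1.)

347 = 4·76 + 43
76 = 1·43 + 33
43 = 1·33 + 10
33 = 3·10 + 3
10 = 3·3 + 1
3 = 3·1 + 0  (stop)
So 347/76 = [4; 1, 1, 3, 3, 3].

[4; 1, 1, 3, 3, 3]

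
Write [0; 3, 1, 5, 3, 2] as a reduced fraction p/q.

Fold from the inside: start with 2/1.
  3 + 1/2 = 7/2
  5 + 2/7 = 37/7
  1 + 7/37 = 44/37
  3 + 37/44 = 169/44
  0 + 44/169 = 44/169

44/169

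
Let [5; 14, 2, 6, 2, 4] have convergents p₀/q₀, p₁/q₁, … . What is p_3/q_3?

Using pₖ = aₖpₖ₋₁ + pₖ₋₂, qₖ = aₖqₖ₋₁ + qₖ₋₂ (with p₋₁=1, p₋₂=0, q₋₁=0, q₋₂=1):
  k=0: a=5, p=5, q=1
  k=1: a=14, p=71, q=14
  k=2: a=2, p=147, q=29
  k=3: a=6, p=953, q=188

953/188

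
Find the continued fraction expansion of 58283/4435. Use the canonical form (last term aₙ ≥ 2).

58283 = 13·4435 + 628
4435 = 7·628 + 39
628 = 16·39 + 4
39 = 9·4 + 3
4 = 1·3 + 1
3 = 3·1 + 0  (stop)
So 58283/4435 = [13; 7, 16, 9, 1, 3].

[13; 7, 16, 9, 1, 3]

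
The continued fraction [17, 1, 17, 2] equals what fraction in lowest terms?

664/37

Fold from the inside: start with 2/1.
  17 + 1/2 = 35/2
  1 + 2/35 = 37/35
  17 + 35/37 = 664/37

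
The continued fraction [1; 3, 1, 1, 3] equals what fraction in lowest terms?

Fold from the inside: start with 3/1.
  1 + 1/3 = 4/3
  1 + 3/4 = 7/4
  3 + 4/7 = 25/7
  1 + 7/25 = 32/25

32/25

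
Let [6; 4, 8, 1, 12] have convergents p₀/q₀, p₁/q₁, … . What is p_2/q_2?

Using pₖ = aₖpₖ₋₁ + pₖ₋₂, qₖ = aₖqₖ₋₁ + qₖ₋₂ (with p₋₁=1, p₋₂=0, q₋₁=0, q₋₂=1):
  k=0: a=6, p=6, q=1
  k=1: a=4, p=25, q=4
  k=2: a=8, p=206, q=33

206/33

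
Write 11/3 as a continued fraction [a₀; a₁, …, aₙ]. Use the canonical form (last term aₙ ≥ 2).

11 = 3·3 + 2
3 = 1·2 + 1
2 = 2·1 + 0  (stop)
So 11/3 = [3; 1, 2].

[3; 1, 2]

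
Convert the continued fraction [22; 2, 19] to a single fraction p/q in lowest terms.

Fold from the inside: start with 19/1.
  2 + 1/19 = 39/19
  22 + 19/39 = 877/39

877/39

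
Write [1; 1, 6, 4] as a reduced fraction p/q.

54/29

Fold from the inside: start with 4/1.
  6 + 1/4 = 25/4
  1 + 4/25 = 29/25
  1 + 25/29 = 54/29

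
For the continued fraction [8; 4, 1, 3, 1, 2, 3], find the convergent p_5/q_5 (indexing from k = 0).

550/67

Using pₖ = aₖpₖ₋₁ + pₖ₋₂, qₖ = aₖqₖ₋₁ + qₖ₋₂ (with p₋₁=1, p₋₂=0, q₋₁=0, q₋₂=1):
  k=0: a=8, p=8, q=1
  k=1: a=4, p=33, q=4
  k=2: a=1, p=41, q=5
  k=3: a=3, p=156, q=19
  k=4: a=1, p=197, q=24
  k=5: a=2, p=550, q=67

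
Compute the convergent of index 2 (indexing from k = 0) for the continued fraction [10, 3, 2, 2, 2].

72/7

Using pₖ = aₖpₖ₋₁ + pₖ₋₂, qₖ = aₖqₖ₋₁ + qₖ₋₂ (with p₋₁=1, p₋₂=0, q₋₁=0, q₋₂=1):
  k=0: a=10, p=10, q=1
  k=1: a=3, p=31, q=3
  k=2: a=2, p=72, q=7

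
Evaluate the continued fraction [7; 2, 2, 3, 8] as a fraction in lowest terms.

Using pₖ = aₖpₖ₋₁ + pₖ₋₂ and qₖ = aₖqₖ₋₁ + qₖ₋₂:
  k=0: a=7, p=7, q=1
  k=1: a=2, p=15, q=2
  k=2: a=2, p=37, q=5
  k=3: a=3, p=126, q=17
  k=4: a=8, p=1045, q=141

1045/141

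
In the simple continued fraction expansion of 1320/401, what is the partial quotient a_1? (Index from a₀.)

1320 = 3·401 + 117   →  a_0 = 3
401 = 3·117 + 50   →  a_1 = 3

3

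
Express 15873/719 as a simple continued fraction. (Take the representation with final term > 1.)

[22; 13, 13, 1, 3]

15873 = 22·719 + 55
719 = 13·55 + 4
55 = 13·4 + 3
4 = 1·3 + 1
3 = 3·1 + 0  (stop)
So 15873/719 = [22; 13, 13, 1, 3].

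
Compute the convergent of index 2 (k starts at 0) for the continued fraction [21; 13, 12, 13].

Using pₖ = aₖpₖ₋₁ + pₖ₋₂, qₖ = aₖqₖ₋₁ + qₖ₋₂ (with p₋₁=1, p₋₂=0, q₋₁=0, q₋₂=1):
  k=0: a=21, p=21, q=1
  k=1: a=13, p=274, q=13
  k=2: a=12, p=3309, q=157

3309/157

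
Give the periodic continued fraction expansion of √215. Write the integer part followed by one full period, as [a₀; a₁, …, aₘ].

a₀ = ⌊√215⌋ = 14.
With m₀=0, d₀=1 and mₖ₊₁ = dₖaₖ − mₖ, dₖ₊₁ = (n − mₖ₊₁²)/dₖ, aₖ₊₁ = ⌊(a₀+mₖ₊₁)/dₖ₊₁⌋:
  k=1: m=14, d=19, a=1
  k=2: m=5, d=10, a=1
  k=3: m=5, d=19, a=1
  k=4: m=14, d=1, a=28
d=1 and a=2a₀=28 at k=4, so the next step gives (m, d) = (14, 19) again — its k=1 value — and the period has length 4.

[14; 1, 1, 1, 28]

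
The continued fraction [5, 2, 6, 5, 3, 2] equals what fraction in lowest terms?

2704/495

Fold from the inside: start with 2/1.
  3 + 1/2 = 7/2
  5 + 2/7 = 37/7
  6 + 7/37 = 229/37
  2 + 37/229 = 495/229
  5 + 229/495 = 2704/495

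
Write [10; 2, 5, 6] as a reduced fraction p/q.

711/68

Using pₖ = aₖpₖ₋₁ + pₖ₋₂ and qₖ = aₖqₖ₋₁ + qₖ₋₂:
  k=0: a=10, p=10, q=1
  k=1: a=2, p=21, q=2
  k=2: a=5, p=115, q=11
  k=3: a=6, p=711, q=68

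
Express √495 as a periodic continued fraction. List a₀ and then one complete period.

a₀ = ⌊√495⌋ = 22.
With m₀=0, d₀=1 and mₖ₊₁ = dₖaₖ − mₖ, dₖ₊₁ = (n − mₖ₊₁²)/dₖ, aₖ₊₁ = ⌊(a₀+mₖ₊₁)/dₖ₊₁⌋:
  k=1: m=22, d=11, a=4
  k=2: m=22, d=1, a=44
d=1 and a=2a₀=44 at k=2, so the next step gives (m, d) = (22, 11) again — its k=1 value — and the period has length 2.

[22; 4, 44]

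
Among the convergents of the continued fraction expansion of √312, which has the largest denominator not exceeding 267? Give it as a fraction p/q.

3727/211

√312 = [17; 1, 1, 1, 34, …] (period length 4).
Convergents:
  p_0/q_0 = 17/1
  p_1/q_1 = 18/1
  p_2/q_2 = 35/2
  p_3/q_3 = 53/3
  p_4/q_4 = 1837/104
  p_5/q_5 = 1890/107
  p_6/q_6 = 3727/211
  p_7/q_7 = 5617/318
q_6 = 211 ≤ 267 < 318 = q_7, so the answer is 3727/211.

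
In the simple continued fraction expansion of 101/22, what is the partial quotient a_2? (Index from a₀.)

1

101 = 4·22 + 13   →  a_0 = 4
22 = 1·13 + 9   →  a_1 = 1
13 = 1·9 + 4   →  a_2 = 1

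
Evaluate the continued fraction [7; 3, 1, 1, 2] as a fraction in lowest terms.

Fold from the inside: start with 2/1.
  1 + 1/2 = 3/2
  1 + 2/3 = 5/3
  3 + 3/5 = 18/5
  7 + 5/18 = 131/18

131/18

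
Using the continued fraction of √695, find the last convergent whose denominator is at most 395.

√695 = [26; 2, 1, 3, 10, 3, 1, 2, 52, …] (period length 8).
Convergents:
  p_0/q_0 = 26/1
  p_1/q_1 = 53/2
  p_2/q_2 = 79/3
  p_3/q_3 = 290/11
  p_4/q_4 = 2979/113
  p_5/q_5 = 9227/350
  p_6/q_6 = 12206/463
q_5 = 350 ≤ 395 < 463 = q_6, so the answer is 9227/350.

9227/350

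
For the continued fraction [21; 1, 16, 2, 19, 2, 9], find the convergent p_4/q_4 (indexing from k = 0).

Using pₖ = aₖpₖ₋₁ + pₖ₋₂, qₖ = aₖqₖ₋₁ + qₖ₋₂ (with p₋₁=1, p₋₂=0, q₋₁=0, q₋₂=1):
  k=0: a=21, p=21, q=1
  k=1: a=1, p=22, q=1
  k=2: a=16, p=373, q=17
  k=3: a=2, p=768, q=35
  k=4: a=19, p=14965, q=682

14965/682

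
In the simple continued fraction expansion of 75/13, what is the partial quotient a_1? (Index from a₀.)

1

75 = 5·13 + 10   →  a_0 = 5
13 = 1·10 + 3   →  a_1 = 1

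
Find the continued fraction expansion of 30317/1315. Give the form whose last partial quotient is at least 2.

[23; 18, 3, 1, 3, 1, 3]

30317 = 23×1315 + 72
1315 = 18×72 + 19
72 = 3×19 + 15
19 = 1×15 + 4
15 = 3×4 + 3
4 = 1×3 + 1
3 = 3×1 + 0  (stop)
So 30317/1315 = [23; 18, 3, 1, 3, 1, 3].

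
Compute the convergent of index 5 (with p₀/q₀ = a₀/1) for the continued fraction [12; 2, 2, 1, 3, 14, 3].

Using pₖ = aₖpₖ₋₁ + pₖ₋₂, qₖ = aₖqₖ₋₁ + qₖ₋₂ (with p₋₁=1, p₋₂=0, q₋₁=0, q₋₂=1):
  k=0: a=12, p=12, q=1
  k=1: a=2, p=25, q=2
  k=2: a=2, p=62, q=5
  k=3: a=1, p=87, q=7
  k=4: a=3, p=323, q=26
  k=5: a=14, p=4609, q=371

4609/371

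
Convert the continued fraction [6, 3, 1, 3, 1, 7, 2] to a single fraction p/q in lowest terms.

Fold from the inside: start with 2/1.
  7 + 1/2 = 15/2
  1 + 2/15 = 17/15
  3 + 15/17 = 66/17
  1 + 17/66 = 83/66
  3 + 66/83 = 315/83
  6 + 83/315 = 1973/315

1973/315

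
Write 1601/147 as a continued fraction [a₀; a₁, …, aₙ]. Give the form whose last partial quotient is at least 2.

1601 = 10·147 + 131
147 = 1·131 + 16
131 = 8·16 + 3
16 = 5·3 + 1
3 = 3·1 + 0  (stop)
So 1601/147 = [10; 1, 8, 5, 3].

[10; 1, 8, 5, 3]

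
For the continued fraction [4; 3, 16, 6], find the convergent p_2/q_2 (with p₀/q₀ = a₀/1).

212/49

Using pₖ = aₖpₖ₋₁ + pₖ₋₂, qₖ = aₖqₖ₋₁ + qₖ₋₂ (with p₋₁=1, p₋₂=0, q₋₁=0, q₋₂=1):
  k=0: a=4, p=4, q=1
  k=1: a=3, p=13, q=3
  k=2: a=16, p=212, q=49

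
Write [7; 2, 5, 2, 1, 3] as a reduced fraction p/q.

962/129

Using pₖ = aₖpₖ₋₁ + pₖ₋₂ and qₖ = aₖqₖ₋₁ + qₖ₋₂:
  k=0: a=7, p=7, q=1
  k=1: a=2, p=15, q=2
  k=2: a=5, p=82, q=11
  k=3: a=2, p=179, q=24
  k=4: a=1, p=261, q=35
  k=5: a=3, p=962, q=129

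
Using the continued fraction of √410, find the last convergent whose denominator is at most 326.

√410 = [20; 4, 40, …] (period length 2).
Convergents:
  p_0/q_0 = 20/1
  p_1/q_1 = 81/4
  p_2/q_2 = 3260/161
  p_3/q_3 = 13121/648
q_2 = 161 ≤ 326 < 648 = q_3, so the answer is 3260/161.

3260/161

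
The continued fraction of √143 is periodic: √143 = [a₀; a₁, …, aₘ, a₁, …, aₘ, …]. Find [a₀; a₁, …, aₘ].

a₀ = ⌊√143⌋ = 11.

[11; 1, 22]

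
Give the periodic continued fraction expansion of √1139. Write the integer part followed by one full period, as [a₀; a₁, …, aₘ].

[33; 1, 2, 1, 66]

a₀ = ⌊√1139⌋ = 33.
With m₀=0, d₀=1 and mₖ₊₁ = dₖaₖ − mₖ, dₖ₊₁ = (n − mₖ₊₁²)/dₖ, aₖ₊₁ = ⌊(a₀+mₖ₊₁)/dₖ₊₁⌋:
  k=1: m=33, d=50, a=1
  k=2: m=17, d=17, a=2
  k=3: m=17, d=50, a=1
  k=4: m=33, d=1, a=66
d=1 and a=2a₀=66 at k=4, so the next step gives (m, d) = (33, 50) again — its k=1 value — and the period has length 4.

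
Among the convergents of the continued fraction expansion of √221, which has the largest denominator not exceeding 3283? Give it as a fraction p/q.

√221 = [14; 1, 6, 2, 6, 1, 28, …] (period length 6).
Convergents:
  p_0/q_0 = 14/1
  p_1/q_1 = 15/1
  p_2/q_2 = 104/7
  p_3/q_3 = 223/15
  p_4/q_4 = 1442/97
  p_5/q_5 = 1665/112
  p_6/q_6 = 48062/3233
  p_7/q_7 = 49727/3345
q_6 = 3233 ≤ 3283 < 3345 = q_7, so the answer is 48062/3233.

48062/3233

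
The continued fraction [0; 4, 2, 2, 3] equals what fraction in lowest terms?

Fold from the inside: start with 3/1.
  2 + 1/3 = 7/3
  2 + 3/7 = 17/7
  4 + 7/17 = 75/17
  0 + 17/75 = 17/75

17/75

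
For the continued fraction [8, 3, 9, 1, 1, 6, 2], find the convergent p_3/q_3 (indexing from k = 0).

Using pₖ = aₖpₖ₋₁ + pₖ₋₂, qₖ = aₖqₖ₋₁ + qₖ₋₂ (with p₋₁=1, p₋₂=0, q₋₁=0, q₋₂=1):
  k=0: a=8, p=8, q=1
  k=1: a=3, p=25, q=3
  k=2: a=9, p=233, q=28
  k=3: a=1, p=258, q=31

258/31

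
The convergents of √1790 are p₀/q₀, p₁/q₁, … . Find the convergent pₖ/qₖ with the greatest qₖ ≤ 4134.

60501/1430

√1790 = [42; 3, 4, 8, 4, 3, 84, …] (period length 6).
Convergents:
  p_0/q_0 = 42/1
  p_1/q_1 = 127/3
  p_2/q_2 = 550/13
  p_3/q_3 = 4527/107
  p_4/q_4 = 18658/441
  p_5/q_5 = 60501/1430
  p_6/q_6 = 5100742/120561
q_5 = 1430 ≤ 4134 < 120561 = q_6, so the answer is 60501/1430.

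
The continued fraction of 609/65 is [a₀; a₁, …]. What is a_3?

609 = 9·65 + 24   →  a_0 = 9
65 = 2·24 + 17   →  a_1 = 2
24 = 1·17 + 7   →  a_2 = 1
17 = 2·7 + 3   →  a_3 = 2

2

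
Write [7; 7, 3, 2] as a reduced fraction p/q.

Fold from the inside: start with 2/1.
  3 + 1/2 = 7/2
  7 + 2/7 = 51/7
  7 + 7/51 = 364/51

364/51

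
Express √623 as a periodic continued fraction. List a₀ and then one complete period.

[24; 1, 23, 1, 48]

a₀ = ⌊√623⌋ = 24.
With m₀=0, d₀=1 and mₖ₊₁ = dₖaₖ − mₖ, dₖ₊₁ = (n − mₖ₊₁²)/dₖ, aₖ₊₁ = ⌊(a₀+mₖ₊₁)/dₖ₊₁⌋:
  k=1: m=24, d=47, a=1
  k=2: m=23, d=2, a=23
  k=3: m=23, d=47, a=1
  k=4: m=24, d=1, a=48
d=1 and a=2a₀=48 at k=4, so the next step gives (m, d) = (24, 47) again — its k=1 value — and the period has length 4.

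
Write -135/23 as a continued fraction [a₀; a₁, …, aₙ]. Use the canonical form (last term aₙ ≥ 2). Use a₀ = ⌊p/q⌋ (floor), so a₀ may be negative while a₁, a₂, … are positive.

[-6; 7, 1, 2]

-135 = -6·23 + 3
23 = 7·3 + 2
3 = 1·2 + 1
2 = 2·1 + 0  (stop)
So -135/23 = [-6; 7, 1, 2].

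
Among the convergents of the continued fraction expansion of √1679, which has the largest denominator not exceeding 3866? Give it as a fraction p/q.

137719/3361

√1679 = [40; 1, 39, 1, 80, …] (period length 4).
Convergents:
  p_0/q_0 = 40/1
  p_1/q_1 = 41/1
  p_2/q_2 = 1639/40
  p_3/q_3 = 1680/41
  p_4/q_4 = 136039/3320
  p_5/q_5 = 137719/3361
  p_6/q_6 = 5507080/134399
q_5 = 3361 ≤ 3866 < 134399 = q_6, so the answer is 137719/3361.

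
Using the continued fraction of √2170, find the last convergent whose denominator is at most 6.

233/5

√2170 = [46; 1, 1, 2, 1, 1, 92, …] (period length 6).
Convergents:
  p_0/q_0 = 46/1
  p_1/q_1 = 47/1
  p_2/q_2 = 93/2
  p_3/q_3 = 233/5
  p_4/q_4 = 326/7
q_3 = 5 ≤ 6 < 7 = q_4, so the answer is 233/5.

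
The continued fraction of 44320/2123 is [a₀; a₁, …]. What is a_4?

44320 = 20·2123 + 1860   →  a_0 = 20
2123 = 1·1860 + 263   →  a_1 = 1
1860 = 7·263 + 19   →  a_2 = 7
263 = 13·19 + 16   →  a_3 = 13
19 = 1·16 + 3   →  a_4 = 1

1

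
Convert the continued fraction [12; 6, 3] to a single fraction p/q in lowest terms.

231/19

Using pₖ = aₖpₖ₋₁ + pₖ₋₂ and qₖ = aₖqₖ₋₁ + qₖ₋₂:
  k=0: a=12, p=12, q=1
  k=1: a=6, p=73, q=6
  k=2: a=3, p=231, q=19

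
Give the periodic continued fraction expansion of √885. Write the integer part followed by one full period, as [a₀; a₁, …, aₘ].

a₀ = ⌊√885⌋ = 29.
With m₀=0, d₀=1 and mₖ₊₁ = dₖaₖ − mₖ, dₖ₊₁ = (n − mₖ₊₁²)/dₖ, aₖ₊₁ = ⌊(a₀+mₖ₊₁)/dₖ₊₁⌋:
  k=1: m=29, d=44, a=1
  k=2: m=15, d=15, a=2
  k=3: m=15, d=44, a=1
  k=4: m=29, d=1, a=58
d=1 and a=2a₀=58 at k=4, so the next step gives (m, d) = (29, 44) again — its k=1 value — and the period has length 4.

[29; 1, 2, 1, 58]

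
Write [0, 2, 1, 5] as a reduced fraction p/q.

Using pₖ = aₖpₖ₋₁ + pₖ₋₂ and qₖ = aₖqₖ₋₁ + qₖ₋₂:
  k=0: a=0, p=0, q=1
  k=1: a=2, p=1, q=2
  k=2: a=1, p=1, q=3
  k=3: a=5, p=6, q=17

6/17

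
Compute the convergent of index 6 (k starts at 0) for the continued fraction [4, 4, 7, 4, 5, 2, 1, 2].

Using pₖ = aₖpₖ₋₁ + pₖ₋₂, qₖ = aₖqₖ₋₁ + qₖ₋₂ (with p₋₁=1, p₋₂=0, q₋₁=0, q₋₂=1):
  k=0: a=4, p=4, q=1
  k=1: a=4, p=17, q=4
  k=2: a=7, p=123, q=29
  k=3: a=4, p=509, q=120
  k=4: a=5, p=2668, q=629
  k=5: a=2, p=5845, q=1378
  k=6: a=1, p=8513, q=2007

8513/2007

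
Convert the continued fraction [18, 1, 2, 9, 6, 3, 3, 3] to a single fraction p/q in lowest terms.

110632/5923

Fold from the inside: start with 3/1.
  3 + 1/3 = 10/3
  3 + 3/10 = 33/10
  6 + 10/33 = 208/33
  9 + 33/208 = 1905/208
  2 + 208/1905 = 4018/1905
  1 + 1905/4018 = 5923/4018
  18 + 4018/5923 = 110632/5923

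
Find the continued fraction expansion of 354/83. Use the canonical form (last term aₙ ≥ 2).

354 = 4×83 + 22
83 = 3×22 + 17
22 = 1×17 + 5
17 = 3×5 + 2
5 = 2×2 + 1
2 = 2×1 + 0  (stop)
So 354/83 = [4; 3, 1, 3, 2, 2].

[4; 3, 1, 3, 2, 2]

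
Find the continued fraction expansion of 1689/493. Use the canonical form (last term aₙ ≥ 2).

1689 = 3×493 + 210
493 = 2×210 + 73
210 = 2×73 + 64
73 = 1×64 + 9
64 = 7×9 + 1
9 = 9×1 + 0  (stop)
So 1689/493 = [3; 2, 2, 1, 7, 9].

[3; 2, 2, 1, 7, 9]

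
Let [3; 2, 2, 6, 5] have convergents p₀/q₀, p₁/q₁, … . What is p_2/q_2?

Using pₖ = aₖpₖ₋₁ + pₖ₋₂, qₖ = aₖqₖ₋₁ + qₖ₋₂ (with p₋₁=1, p₋₂=0, q₋₁=0, q₋₂=1):
  k=0: a=3, p=3, q=1
  k=1: a=2, p=7, q=2
  k=2: a=2, p=17, q=5

17/5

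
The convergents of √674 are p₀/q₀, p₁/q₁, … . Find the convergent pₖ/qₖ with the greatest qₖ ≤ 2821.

√674 = [25; 1, 24, 1, 50, …] (period length 4).
Convergents:
  p_0/q_0 = 25/1
  p_1/q_1 = 26/1
  p_2/q_2 = 649/25
  p_3/q_3 = 675/26
  p_4/q_4 = 34399/1325
  p_5/q_5 = 35074/1351
  p_6/q_6 = 876175/33749
q_5 = 1351 ≤ 2821 < 33749 = q_6, so the answer is 35074/1351.

35074/1351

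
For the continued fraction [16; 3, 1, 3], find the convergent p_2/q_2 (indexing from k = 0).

Using pₖ = aₖpₖ₋₁ + pₖ₋₂, qₖ = aₖqₖ₋₁ + qₖ₋₂ (with p₋₁=1, p₋₂=0, q₋₁=0, q₋₂=1):
  k=0: a=16, p=16, q=1
  k=1: a=3, p=49, q=3
  k=2: a=1, p=65, q=4

65/4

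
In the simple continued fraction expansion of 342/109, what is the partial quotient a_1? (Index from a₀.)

7

342 = 3·109 + 15   →  a_0 = 3
109 = 7·15 + 4   →  a_1 = 7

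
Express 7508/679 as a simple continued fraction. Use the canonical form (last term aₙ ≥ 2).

7508 = 11×679 + 39
679 = 17×39 + 16
39 = 2×16 + 7
16 = 2×7 + 2
7 = 3×2 + 1
2 = 2×1 + 0  (stop)
So 7508/679 = [11; 17, 2, 2, 3, 2].

[11; 17, 2, 2, 3, 2]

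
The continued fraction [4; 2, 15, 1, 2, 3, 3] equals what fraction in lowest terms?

4794/1069

Fold from the inside: start with 3/1.
  3 + 1/3 = 10/3
  2 + 3/10 = 23/10
  1 + 10/23 = 33/23
  15 + 23/33 = 518/33
  2 + 33/518 = 1069/518
  4 + 518/1069 = 4794/1069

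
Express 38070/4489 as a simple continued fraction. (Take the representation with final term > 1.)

[8; 2, 12, 2, 9, 9]

38070 = 8×4489 + 2158
4489 = 2×2158 + 173
2158 = 12×173 + 82
173 = 2×82 + 9
82 = 9×9 + 1
9 = 9×1 + 0  (stop)
So 38070/4489 = [8; 2, 12, 2, 9, 9].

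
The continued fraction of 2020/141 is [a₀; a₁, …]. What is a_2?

15

2020 = 14·141 + 46   →  a_0 = 14
141 = 3·46 + 3   →  a_1 = 3
46 = 15·3 + 1   →  a_2 = 15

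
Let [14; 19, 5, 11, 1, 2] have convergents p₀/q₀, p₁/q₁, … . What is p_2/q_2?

Using pₖ = aₖpₖ₋₁ + pₖ₋₂, qₖ = aₖqₖ₋₁ + qₖ₋₂ (with p₋₁=1, p₋₂=0, q₋₁=0, q₋₂=1):
  k=0: a=14, p=14, q=1
  k=1: a=19, p=267, q=19
  k=2: a=5, p=1349, q=96

1349/96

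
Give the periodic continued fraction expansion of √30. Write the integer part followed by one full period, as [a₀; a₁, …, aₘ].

a₀ = ⌊√30⌋ = 5.
With m₀=0, d₀=1 and mₖ₊₁ = dₖaₖ − mₖ, dₖ₊₁ = (n − mₖ₊₁²)/dₖ, aₖ₊₁ = ⌊(a₀+mₖ₊₁)/dₖ₊₁⌋:
  k=1: m=5, d=5, a=2
  k=2: m=5, d=1, a=10
d=1 and a=2a₀=10 at k=2, so the next step gives (m, d) = (5, 5) again — its k=1 value — and the period has length 2.

[5; 2, 10]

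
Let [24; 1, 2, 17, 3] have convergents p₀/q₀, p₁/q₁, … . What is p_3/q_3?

1283/52

Using pₖ = aₖpₖ₋₁ + pₖ₋₂, qₖ = aₖqₖ₋₁ + qₖ₋₂ (with p₋₁=1, p₋₂=0, q₋₁=0, q₋₂=1):
  k=0: a=24, p=24, q=1
  k=1: a=1, p=25, q=1
  k=2: a=2, p=74, q=3
  k=3: a=17, p=1283, q=52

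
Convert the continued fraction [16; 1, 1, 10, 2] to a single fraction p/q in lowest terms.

Fold from the inside: start with 2/1.
  10 + 1/2 = 21/2
  1 + 2/21 = 23/21
  1 + 21/23 = 44/23
  16 + 23/44 = 727/44

727/44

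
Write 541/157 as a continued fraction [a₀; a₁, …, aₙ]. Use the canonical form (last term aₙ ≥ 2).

[3; 2, 4, 8, 2]

541 = 3×157 + 70
157 = 2×70 + 17
70 = 4×17 + 2
17 = 8×2 + 1
2 = 2×1 + 0  (stop)
So 541/157 = [3; 2, 4, 8, 2].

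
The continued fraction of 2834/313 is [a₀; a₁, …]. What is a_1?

18

2834 = 9·313 + 17   →  a_0 = 9
313 = 18·17 + 7   →  a_1 = 18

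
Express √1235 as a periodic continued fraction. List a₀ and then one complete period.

a₀ = ⌊√1235⌋ = 35.
With m₀=0, d₀=1 and mₖ₊₁ = dₖaₖ − mₖ, dₖ₊₁ = (n − mₖ₊₁²)/dₖ, aₖ₊₁ = ⌊(a₀+mₖ₊₁)/dₖ₊₁⌋:
  k=1: m=35, d=10, a=7
  k=2: m=35, d=1, a=70
d=1 and a=2a₀=70 at k=2, so the next step gives (m, d) = (35, 10) again — its k=1 value — and the period has length 2.

[35; 7, 70]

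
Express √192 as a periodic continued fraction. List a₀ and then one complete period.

[13; 1, 5, 1, 26]

a₀ = ⌊√192⌋ = 13.
With m₀=0, d₀=1 and mₖ₊₁ = dₖaₖ − mₖ, dₖ₊₁ = (n − mₖ₊₁²)/dₖ, aₖ₊₁ = ⌊(a₀+mₖ₊₁)/dₖ₊₁⌋:
  k=1: m=13, d=23, a=1
  k=2: m=10, d=4, a=5
  k=3: m=10, d=23, a=1
  k=4: m=13, d=1, a=26
d=1 and a=2a₀=26 at k=4, so the next step gives (m, d) = (13, 23) again — its k=1 value — and the period has length 4.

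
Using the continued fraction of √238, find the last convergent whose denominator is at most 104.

√238 = [15; 2, 2, 1, 14, 1, 2, 2, 30, …] (period length 8).
Convergents:
  p_0/q_0 = 15/1
  p_1/q_1 = 31/2
  p_2/q_2 = 77/5
  p_3/q_3 = 108/7
  p_4/q_4 = 1589/103
  p_5/q_5 = 1697/110
q_4 = 103 ≤ 104 < 110 = q_5, so the answer is 1589/103.

1589/103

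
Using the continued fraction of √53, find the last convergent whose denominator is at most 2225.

√53 = [7; 3, 1, 1, 3, 14, …] (period length 5).
Convergents:
  p_0/q_0 = 7/1
  p_1/q_1 = 22/3
  p_2/q_2 = 29/4
  p_3/q_3 = 51/7
  p_4/q_4 = 182/25
  p_5/q_5 = 2599/357
  p_6/q_6 = 7979/1096
  p_7/q_7 = 10578/1453
  p_8/q_8 = 18557/2549
q_7 = 1453 ≤ 2225 < 2549 = q_8, so the answer is 10578/1453.

10578/1453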